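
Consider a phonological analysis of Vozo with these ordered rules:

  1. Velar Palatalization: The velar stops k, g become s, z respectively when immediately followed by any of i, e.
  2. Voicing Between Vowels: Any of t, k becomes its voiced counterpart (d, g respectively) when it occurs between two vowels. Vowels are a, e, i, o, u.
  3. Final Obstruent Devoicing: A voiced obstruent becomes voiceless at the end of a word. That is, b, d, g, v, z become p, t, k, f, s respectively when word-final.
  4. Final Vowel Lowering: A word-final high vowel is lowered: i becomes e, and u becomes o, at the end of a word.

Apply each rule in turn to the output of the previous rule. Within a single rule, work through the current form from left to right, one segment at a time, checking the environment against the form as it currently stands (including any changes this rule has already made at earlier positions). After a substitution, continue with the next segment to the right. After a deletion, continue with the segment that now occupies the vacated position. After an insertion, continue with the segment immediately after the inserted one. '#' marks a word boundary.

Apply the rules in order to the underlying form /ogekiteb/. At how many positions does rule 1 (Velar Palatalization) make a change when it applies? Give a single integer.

1 Velar Palatalization: [ogekiteb] → [ozesiteb]
2 Voicing Between Vowels: [ozesiteb] → [ozesideb]
3 Final Obstruent Devoicing: [ozesideb] → [ozesidep]
4 Final Vowel Lowering: no change — [ozesidep]
Rule 1 changed 2 position(s).

2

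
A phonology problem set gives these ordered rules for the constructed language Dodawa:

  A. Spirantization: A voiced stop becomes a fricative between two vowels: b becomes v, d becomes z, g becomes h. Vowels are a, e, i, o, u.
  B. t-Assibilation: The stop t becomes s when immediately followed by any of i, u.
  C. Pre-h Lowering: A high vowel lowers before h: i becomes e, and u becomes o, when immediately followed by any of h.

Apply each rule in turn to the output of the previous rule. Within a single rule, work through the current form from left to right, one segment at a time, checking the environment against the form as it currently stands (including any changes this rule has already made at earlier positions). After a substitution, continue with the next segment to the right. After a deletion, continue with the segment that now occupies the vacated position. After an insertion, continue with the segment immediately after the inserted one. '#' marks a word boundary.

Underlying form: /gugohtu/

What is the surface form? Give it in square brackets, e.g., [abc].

[gohohsu]

A Spirantization: [gugohtu] → [guhohtu]
B t-Assibilation: [guhohtu] → [guhohsu]
C Pre-h Lowering: [guhohsu] → [gohohsu]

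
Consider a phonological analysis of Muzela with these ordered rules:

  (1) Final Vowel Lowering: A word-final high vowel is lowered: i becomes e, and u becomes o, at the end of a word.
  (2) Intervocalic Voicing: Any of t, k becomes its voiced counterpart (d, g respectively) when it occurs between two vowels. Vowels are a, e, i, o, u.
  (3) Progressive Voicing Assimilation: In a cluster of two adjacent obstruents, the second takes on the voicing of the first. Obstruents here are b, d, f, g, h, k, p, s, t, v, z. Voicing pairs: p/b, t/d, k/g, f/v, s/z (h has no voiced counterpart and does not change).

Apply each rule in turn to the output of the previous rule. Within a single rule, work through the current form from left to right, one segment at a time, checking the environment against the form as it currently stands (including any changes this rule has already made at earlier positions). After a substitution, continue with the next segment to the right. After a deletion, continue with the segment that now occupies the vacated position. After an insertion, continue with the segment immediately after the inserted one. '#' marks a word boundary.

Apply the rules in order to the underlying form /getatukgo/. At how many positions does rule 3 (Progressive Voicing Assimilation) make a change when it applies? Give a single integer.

(1) Final Vowel Lowering: no change — [getatukgo]
(2) Intervocalic Voicing: [getatukgo] → [gedadukgo]
(3) Progressive Voicing Assimilation: [gedadukgo] → [gedadukko]
Rule 3 changed 1 position(s).

1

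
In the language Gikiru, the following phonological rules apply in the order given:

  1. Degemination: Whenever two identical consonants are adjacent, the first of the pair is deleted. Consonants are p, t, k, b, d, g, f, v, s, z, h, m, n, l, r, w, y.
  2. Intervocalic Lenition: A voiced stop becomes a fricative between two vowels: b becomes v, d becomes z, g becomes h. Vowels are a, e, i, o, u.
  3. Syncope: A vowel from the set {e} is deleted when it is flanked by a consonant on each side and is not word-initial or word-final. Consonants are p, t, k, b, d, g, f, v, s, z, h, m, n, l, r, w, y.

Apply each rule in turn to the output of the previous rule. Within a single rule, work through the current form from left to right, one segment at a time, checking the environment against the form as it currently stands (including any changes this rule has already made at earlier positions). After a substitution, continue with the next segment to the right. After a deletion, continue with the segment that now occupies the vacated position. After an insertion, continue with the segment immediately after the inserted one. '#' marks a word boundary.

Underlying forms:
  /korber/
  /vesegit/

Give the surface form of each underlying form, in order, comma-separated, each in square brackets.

/korber/:
  1 Degemination: no change — [korber]
  2 Intervocalic Lenition: no change — [korber]
  3 Syncope: [korber] → [korbr]
/vesegit/:
  1 Degemination: no change — [vesegit]
  2 Intervocalic Lenition: [vesegit] → [vesehit]
  3 Syncope: [vesehit] → [vshit]

[korbr], [vshit]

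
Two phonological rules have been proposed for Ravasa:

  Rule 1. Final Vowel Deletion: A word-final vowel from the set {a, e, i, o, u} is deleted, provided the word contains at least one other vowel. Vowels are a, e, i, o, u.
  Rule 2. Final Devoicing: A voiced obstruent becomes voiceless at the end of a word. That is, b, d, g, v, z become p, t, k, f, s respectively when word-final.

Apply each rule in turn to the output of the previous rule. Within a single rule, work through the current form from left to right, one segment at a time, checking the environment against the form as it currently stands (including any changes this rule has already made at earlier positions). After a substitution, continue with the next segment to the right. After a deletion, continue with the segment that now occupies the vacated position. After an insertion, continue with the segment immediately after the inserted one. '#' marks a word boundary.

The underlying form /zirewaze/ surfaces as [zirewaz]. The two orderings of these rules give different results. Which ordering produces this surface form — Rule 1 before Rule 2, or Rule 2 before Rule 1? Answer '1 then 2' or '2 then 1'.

Order 1 then 2:
  1 Final Vowel Deletion: [zirewaze] → [zirewaz]
  2 Final Devoicing: [zirewaz] → [zirewas]
  result: [zirewas]
Order 2 then 1:
  2 Final Devoicing: no change — [zirewaze]
  1 Final Vowel Deletion: [zirewaze] → [zirewaz]
  result: [zirewaz]

2 then 1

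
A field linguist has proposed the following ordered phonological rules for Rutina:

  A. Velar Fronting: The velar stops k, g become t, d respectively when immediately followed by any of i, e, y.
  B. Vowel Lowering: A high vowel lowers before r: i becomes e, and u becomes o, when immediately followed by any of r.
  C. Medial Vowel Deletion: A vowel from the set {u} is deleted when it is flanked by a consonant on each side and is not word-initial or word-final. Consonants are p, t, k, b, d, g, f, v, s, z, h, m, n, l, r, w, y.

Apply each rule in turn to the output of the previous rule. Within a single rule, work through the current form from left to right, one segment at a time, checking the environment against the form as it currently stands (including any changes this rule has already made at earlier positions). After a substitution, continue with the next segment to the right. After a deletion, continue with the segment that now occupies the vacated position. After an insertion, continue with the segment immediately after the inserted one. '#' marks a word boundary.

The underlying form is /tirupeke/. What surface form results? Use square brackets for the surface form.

A Velar Fronting: [tirupeke] → [tirupete]
B Vowel Lowering: [tirupete] → [terupete]
C Medial Vowel Deletion: [terupete] → [terpete]

[terpete]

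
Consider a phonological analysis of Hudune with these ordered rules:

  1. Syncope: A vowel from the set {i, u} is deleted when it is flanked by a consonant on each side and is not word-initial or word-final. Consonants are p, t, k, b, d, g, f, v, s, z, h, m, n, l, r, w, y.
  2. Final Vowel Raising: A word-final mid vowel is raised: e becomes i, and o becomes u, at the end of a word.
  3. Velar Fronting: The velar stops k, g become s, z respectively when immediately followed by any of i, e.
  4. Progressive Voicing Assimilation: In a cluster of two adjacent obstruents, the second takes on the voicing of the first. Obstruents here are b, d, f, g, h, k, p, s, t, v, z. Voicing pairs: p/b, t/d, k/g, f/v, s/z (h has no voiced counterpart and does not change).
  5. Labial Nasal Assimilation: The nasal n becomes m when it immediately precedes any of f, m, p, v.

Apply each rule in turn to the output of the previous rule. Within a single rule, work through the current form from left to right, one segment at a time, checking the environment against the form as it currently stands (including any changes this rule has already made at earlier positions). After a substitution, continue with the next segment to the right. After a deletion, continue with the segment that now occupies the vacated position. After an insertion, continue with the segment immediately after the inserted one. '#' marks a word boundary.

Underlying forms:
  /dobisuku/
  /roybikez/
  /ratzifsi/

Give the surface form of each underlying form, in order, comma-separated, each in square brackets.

[dobzgu], [roybzez], [ratsfsi]

/dobisuku/:
  1 Syncope: [dobisuku] → [dobsku]
  2 Final Vowel Raising: no change — [dobsku]
  3 Velar Fronting: no change — [dobsku]
  4 Progressive Voicing Assimilation: [dobsku] → [dobzgu]
  5 Labial Nasal Assimilation: no change — [dobzgu]
/roybikez/:
  1 Syncope: [roybikez] → [roybkez]
  2 Final Vowel Raising: no change — [roybkez]
  3 Velar Fronting: [roybkez] → [roybsez]
  4 Progressive Voicing Assimilation: [roybsez] → [roybzez]
  5 Labial Nasal Assimilation: no change — [roybzez]
/ratzifsi/:
  1 Syncope: [ratzifsi] → [ratzfsi]
  2 Final Vowel Raising: no change — [ratzfsi]
  3 Velar Fronting: no change — [ratzfsi]
  4 Progressive Voicing Assimilation: [ratzfsi] → [ratsfsi]
  5 Labial Nasal Assimilation: no change — [ratsfsi]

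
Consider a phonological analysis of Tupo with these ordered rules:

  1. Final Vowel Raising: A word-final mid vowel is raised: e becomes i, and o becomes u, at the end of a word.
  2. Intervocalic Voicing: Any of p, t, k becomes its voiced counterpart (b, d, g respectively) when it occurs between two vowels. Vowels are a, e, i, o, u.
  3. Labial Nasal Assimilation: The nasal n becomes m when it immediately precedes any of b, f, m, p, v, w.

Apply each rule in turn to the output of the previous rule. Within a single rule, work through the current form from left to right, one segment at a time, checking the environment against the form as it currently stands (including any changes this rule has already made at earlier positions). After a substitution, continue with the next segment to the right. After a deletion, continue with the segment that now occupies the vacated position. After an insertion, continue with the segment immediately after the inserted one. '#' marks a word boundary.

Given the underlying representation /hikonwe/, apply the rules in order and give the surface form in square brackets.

[higomwi]

1 Final Vowel Raising: [hikonwe] → [hikonwi]
2 Intervocalic Voicing: [hikonwi] → [higonwi]
3 Labial Nasal Assimilation: [higonwi] → [higomwi]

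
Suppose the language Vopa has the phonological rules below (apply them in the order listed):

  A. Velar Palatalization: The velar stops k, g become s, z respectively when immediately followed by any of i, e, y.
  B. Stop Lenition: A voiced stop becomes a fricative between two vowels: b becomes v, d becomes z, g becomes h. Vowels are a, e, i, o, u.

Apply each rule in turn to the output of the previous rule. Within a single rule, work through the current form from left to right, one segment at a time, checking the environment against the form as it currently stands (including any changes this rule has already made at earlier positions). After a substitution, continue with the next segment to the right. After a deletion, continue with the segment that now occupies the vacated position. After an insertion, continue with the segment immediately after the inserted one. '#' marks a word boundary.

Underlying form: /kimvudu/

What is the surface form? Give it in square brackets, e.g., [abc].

[simvuzu]

A Velar Palatalization: [kimvudu] → [simvudu]
B Stop Lenition: [simvudu] → [simvuzu]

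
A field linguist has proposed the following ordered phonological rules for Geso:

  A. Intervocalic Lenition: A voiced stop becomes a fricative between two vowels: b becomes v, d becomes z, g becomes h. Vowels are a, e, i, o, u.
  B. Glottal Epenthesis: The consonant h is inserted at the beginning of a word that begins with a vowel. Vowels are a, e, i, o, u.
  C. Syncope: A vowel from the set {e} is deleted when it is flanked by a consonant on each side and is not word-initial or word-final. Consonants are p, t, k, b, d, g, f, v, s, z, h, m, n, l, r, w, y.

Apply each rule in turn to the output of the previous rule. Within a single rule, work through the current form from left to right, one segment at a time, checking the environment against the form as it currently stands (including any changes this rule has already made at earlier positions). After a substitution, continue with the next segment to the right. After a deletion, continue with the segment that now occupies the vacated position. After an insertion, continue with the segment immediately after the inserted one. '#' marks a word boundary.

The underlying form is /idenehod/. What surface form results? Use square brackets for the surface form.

[hiznhod]

A Intervocalic Lenition: [idenehod] → [izenehod]
B Glottal Epenthesis: [izenehod] → [hizenehod]
C Syncope: [hizenehod] → [hiznhod]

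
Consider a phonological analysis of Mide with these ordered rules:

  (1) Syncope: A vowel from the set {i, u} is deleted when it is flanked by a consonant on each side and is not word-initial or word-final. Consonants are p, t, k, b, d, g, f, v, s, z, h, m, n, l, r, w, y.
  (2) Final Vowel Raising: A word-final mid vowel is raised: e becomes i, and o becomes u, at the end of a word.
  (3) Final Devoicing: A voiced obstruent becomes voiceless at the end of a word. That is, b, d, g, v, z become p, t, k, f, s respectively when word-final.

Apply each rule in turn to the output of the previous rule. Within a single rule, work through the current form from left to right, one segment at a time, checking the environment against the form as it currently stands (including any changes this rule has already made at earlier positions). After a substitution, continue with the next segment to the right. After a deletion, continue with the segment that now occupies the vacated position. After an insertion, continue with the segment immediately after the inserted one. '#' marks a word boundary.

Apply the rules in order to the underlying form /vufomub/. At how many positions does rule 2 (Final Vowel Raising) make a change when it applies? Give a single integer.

0

(1) Syncope: [vufomub] → [vfomb]
(2) Final Vowel Raising: no change — [vfomb]
(3) Final Devoicing: [vfomb] → [vfomp]
Rule 2 changed 0 position(s).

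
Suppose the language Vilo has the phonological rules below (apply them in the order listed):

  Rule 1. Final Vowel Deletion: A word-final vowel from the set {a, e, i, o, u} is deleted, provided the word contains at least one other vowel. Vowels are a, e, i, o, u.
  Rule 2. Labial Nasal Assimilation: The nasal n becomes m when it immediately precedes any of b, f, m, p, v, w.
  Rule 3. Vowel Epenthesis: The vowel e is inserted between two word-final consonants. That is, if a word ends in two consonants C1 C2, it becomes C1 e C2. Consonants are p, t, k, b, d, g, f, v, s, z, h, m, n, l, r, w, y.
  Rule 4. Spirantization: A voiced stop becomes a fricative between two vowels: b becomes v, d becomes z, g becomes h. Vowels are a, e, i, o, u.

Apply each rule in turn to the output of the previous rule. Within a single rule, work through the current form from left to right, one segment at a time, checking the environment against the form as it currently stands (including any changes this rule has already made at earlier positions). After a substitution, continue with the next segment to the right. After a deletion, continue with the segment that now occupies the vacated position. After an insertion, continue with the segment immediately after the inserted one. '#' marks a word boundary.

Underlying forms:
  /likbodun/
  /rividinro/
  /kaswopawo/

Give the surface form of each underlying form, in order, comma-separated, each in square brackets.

[likbozun], [riviziner], [kaswopaw]

/likbodun/:
  Rule 1 Final Vowel Deletion: no change — [likbodun]
  Rule 2 Labial Nasal Assimilation: no change — [likbodun]
  Rule 3 Vowel Epenthesis: no change — [likbodun]
  Rule 4 Spirantization: [likbodun] → [likbozun]
/rividinro/:
  Rule 1 Final Vowel Deletion: [rividinro] → [rividinr]
  Rule 2 Labial Nasal Assimilation: no change — [rividinr]
  Rule 3 Vowel Epenthesis: [rividinr] → [rividiner]
  Rule 4 Spirantization: [rividiner] → [riviziner]
/kaswopawo/:
  Rule 1 Final Vowel Deletion: [kaswopawo] → [kaswopaw]
  Rule 2 Labial Nasal Assimilation: no change — [kaswopaw]
  Rule 3 Vowel Epenthesis: no change — [kaswopaw]
  Rule 4 Spirantization: no change — [kaswopaw]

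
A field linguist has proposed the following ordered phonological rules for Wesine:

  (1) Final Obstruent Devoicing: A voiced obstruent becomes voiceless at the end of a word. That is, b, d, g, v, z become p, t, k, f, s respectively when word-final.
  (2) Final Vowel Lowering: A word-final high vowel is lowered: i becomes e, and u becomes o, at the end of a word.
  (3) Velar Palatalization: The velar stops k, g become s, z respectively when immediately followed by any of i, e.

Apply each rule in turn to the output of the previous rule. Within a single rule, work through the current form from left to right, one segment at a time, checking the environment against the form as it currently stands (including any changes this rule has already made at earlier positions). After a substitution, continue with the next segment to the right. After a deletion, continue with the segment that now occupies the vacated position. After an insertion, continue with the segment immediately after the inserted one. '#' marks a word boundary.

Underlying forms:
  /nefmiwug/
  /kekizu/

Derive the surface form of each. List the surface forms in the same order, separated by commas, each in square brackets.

[nefmiwuk], [sesizo]

/nefmiwug/:
  (1) Final Obstruent Devoicing: [nefmiwug] → [nefmiwuk]
  (2) Final Vowel Lowering: no change — [nefmiwuk]
  (3) Velar Palatalization: no change — [nefmiwuk]
/kekizu/:
  (1) Final Obstruent Devoicing: no change — [kekizu]
  (2) Final Vowel Lowering: [kekizu] → [kekizo]
  (3) Velar Palatalization: [kekizo] → [sesizo]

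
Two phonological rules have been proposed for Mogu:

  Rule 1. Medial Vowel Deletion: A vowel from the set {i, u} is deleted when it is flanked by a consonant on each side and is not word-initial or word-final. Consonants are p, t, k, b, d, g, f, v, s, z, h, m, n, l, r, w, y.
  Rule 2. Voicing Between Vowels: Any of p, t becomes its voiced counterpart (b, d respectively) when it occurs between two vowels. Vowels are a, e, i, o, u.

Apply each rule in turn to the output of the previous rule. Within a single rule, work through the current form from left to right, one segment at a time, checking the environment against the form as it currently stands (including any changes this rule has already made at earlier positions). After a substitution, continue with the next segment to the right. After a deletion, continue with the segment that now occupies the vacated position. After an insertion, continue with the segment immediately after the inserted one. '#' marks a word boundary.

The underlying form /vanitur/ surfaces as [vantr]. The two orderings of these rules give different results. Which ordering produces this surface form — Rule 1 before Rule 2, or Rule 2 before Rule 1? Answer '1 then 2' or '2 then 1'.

1 then 2

Order 1 then 2:
  1 Medial Vowel Deletion: [vanitur] → [vantr]
  2 Voicing Between Vowels: no change — [vantr]
  result: [vantr]
Order 2 then 1:
  2 Voicing Between Vowels: [vanitur] → [vanidur]
  1 Medial Vowel Deletion: [vanidur] → [vandr]
  result: [vandr]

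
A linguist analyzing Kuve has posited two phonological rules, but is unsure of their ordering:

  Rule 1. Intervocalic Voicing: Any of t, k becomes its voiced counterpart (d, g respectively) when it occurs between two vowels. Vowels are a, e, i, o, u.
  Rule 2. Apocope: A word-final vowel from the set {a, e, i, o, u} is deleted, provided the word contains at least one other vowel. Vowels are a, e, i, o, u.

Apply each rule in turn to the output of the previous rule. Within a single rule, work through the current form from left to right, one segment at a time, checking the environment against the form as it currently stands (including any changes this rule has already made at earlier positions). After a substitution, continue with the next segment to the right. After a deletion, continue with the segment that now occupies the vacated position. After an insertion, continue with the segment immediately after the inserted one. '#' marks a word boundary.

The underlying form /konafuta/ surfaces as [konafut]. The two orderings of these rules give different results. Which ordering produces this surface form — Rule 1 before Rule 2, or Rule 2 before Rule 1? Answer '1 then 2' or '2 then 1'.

2 then 1

Order 1 then 2:
  1 Intervocalic Voicing: [konafuta] → [konafuda]
  2 Apocope: [konafuda] → [konafud]
  result: [konafud]
Order 2 then 1:
  2 Apocope: [konafuta] → [konafut]
  1 Intervocalic Voicing: no change — [konafut]
  result: [konafut]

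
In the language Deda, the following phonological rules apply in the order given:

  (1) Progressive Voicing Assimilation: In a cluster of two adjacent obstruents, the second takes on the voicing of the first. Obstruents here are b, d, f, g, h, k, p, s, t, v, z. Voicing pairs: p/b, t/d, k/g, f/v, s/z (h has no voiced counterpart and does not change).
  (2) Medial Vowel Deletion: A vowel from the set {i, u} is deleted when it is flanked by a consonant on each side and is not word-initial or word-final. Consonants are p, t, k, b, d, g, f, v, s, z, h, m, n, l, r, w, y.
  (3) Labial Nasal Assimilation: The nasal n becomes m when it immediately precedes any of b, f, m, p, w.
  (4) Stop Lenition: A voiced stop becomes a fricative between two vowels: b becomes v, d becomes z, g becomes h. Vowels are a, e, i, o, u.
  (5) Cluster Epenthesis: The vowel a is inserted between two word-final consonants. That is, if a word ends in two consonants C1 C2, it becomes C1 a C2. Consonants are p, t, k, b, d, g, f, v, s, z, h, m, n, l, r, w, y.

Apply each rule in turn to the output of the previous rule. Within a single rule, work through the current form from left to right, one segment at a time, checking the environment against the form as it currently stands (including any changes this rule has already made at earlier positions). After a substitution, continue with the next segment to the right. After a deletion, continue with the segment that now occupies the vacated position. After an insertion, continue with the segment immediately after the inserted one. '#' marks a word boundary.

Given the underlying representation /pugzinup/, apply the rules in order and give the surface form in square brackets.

(1) Progressive Voicing Assimilation: no change — [pugzinup]
(2) Medial Vowel Deletion: [pugzinup] → [pgznp]
(3) Labial Nasal Assimilation: [pgznp] → [pgzmp]
(4) Stop Lenition: no change — [pgzmp]
(5) Cluster Epenthesis: [pgzmp] → [pgzmap]

[pgzmap]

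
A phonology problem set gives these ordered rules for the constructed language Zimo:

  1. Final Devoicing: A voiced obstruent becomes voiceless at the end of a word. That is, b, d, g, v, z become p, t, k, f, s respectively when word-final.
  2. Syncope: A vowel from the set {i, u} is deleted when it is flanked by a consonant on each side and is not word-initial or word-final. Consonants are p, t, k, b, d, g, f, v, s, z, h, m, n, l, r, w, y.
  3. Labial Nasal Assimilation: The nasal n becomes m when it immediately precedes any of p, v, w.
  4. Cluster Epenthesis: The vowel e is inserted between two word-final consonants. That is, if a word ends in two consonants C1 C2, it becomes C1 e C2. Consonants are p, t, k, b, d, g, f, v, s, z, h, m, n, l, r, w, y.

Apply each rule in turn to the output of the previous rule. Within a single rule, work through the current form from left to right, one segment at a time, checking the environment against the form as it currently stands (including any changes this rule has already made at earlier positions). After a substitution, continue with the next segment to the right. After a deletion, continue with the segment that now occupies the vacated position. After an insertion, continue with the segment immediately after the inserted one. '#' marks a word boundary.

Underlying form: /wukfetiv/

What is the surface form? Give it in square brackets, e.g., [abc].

1 Final Devoicing: [wukfetiv] → [wukfetif]
2 Syncope: [wukfetif] → [wkfetf]
3 Labial Nasal Assimilation: no change — [wkfetf]
4 Cluster Epenthesis: [wkfetf] → [wkfetef]

[wkfetef]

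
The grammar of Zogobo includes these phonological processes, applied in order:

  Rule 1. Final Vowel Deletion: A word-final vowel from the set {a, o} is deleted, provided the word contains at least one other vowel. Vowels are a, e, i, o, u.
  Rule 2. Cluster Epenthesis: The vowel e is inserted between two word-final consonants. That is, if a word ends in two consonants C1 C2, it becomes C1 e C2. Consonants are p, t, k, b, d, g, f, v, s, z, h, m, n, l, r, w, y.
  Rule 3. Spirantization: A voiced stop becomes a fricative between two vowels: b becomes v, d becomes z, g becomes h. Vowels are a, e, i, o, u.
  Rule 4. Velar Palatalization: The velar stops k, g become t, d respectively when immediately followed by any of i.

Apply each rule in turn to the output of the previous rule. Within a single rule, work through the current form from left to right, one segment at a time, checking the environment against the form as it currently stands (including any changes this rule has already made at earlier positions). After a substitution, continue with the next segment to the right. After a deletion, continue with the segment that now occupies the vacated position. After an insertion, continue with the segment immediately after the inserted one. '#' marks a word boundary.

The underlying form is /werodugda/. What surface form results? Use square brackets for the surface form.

[werozuhed]

Rule 1 Final Vowel Deletion: [werodugda] → [werodugd]
Rule 2 Cluster Epenthesis: [werodugd] → [weroduged]
Rule 3 Spirantization: [weroduged] → [werozuhed]
Rule 4 Velar Palatalization: no change — [werozuhed]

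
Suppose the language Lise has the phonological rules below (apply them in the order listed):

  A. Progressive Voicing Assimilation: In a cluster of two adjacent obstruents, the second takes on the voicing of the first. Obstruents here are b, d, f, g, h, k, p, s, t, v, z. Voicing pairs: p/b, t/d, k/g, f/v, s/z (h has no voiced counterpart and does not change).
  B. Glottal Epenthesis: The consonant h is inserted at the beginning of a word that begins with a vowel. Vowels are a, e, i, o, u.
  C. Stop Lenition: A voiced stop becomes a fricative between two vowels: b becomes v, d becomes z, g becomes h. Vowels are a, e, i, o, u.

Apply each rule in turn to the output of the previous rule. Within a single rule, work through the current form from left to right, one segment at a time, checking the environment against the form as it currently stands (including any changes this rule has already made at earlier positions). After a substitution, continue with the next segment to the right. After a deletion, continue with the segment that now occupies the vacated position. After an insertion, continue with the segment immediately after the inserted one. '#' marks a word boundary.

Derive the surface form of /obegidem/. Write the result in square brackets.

A Progressive Voicing Assimilation: no change — [obegidem]
B Glottal Epenthesis: [obegidem] → [hobegidem]
C Stop Lenition: [hobegidem] → [hovehizem]

[hovehizem]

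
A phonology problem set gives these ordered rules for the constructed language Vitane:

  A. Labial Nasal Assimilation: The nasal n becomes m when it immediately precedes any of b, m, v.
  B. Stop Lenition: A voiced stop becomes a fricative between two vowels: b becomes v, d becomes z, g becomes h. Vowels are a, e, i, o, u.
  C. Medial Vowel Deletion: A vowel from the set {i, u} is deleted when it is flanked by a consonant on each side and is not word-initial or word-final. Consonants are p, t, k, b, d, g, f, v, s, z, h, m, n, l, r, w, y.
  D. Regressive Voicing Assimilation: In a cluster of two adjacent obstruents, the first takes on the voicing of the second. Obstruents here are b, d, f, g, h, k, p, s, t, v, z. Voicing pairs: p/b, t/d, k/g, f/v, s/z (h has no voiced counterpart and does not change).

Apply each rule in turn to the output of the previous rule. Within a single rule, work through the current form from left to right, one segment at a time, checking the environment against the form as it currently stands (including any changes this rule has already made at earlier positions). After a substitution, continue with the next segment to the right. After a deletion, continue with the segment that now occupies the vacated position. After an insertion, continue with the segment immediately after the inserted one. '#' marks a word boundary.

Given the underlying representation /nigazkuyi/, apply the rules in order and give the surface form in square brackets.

A Labial Nasal Assimilation: no change — [nigazkuyi]
B Stop Lenition: [nigazkuyi] → [nihazkuyi]
C Medial Vowel Deletion: [nihazkuyi] → [nhazkyi]
D Regressive Voicing Assimilation: [nhazkyi] → [nhaskyi]

[nhaskyi]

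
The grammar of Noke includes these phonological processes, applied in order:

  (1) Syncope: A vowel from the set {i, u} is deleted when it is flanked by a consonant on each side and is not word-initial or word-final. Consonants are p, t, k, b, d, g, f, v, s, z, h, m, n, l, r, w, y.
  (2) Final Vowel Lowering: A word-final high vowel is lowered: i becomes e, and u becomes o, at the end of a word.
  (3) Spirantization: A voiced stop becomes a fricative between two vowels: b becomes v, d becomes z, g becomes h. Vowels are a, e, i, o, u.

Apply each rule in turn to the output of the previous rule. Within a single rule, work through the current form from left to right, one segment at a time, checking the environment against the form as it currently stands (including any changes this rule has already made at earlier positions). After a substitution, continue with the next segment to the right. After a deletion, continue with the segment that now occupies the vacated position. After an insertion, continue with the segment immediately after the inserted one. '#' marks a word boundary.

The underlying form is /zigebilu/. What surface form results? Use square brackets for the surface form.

(1) Syncope: [zigebilu] → [zgeblu]
(2) Final Vowel Lowering: [zgeblu] → [zgeblo]
(3) Spirantization: no change — [zgeblo]

[zgeblo]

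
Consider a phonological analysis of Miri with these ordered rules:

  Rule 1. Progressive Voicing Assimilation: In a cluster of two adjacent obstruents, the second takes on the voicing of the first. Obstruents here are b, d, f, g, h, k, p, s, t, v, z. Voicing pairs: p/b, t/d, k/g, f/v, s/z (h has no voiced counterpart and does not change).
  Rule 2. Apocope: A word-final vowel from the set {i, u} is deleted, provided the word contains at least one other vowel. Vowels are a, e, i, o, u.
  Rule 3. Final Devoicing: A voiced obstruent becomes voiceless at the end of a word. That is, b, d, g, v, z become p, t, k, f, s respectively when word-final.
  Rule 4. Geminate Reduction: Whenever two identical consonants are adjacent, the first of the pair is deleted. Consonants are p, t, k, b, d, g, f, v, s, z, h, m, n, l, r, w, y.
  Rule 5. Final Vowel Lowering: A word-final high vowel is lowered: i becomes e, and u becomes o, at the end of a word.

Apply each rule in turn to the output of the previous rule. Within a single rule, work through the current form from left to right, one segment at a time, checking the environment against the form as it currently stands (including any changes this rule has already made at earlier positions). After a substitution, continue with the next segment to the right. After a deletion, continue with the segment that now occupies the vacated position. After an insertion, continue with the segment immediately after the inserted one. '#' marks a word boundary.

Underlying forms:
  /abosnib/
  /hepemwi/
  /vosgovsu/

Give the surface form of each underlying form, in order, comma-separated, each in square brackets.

/abosnib/:
  Rule 1 Progressive Voicing Assimilation: no change — [abosnib]
  Rule 2 Apocope: no change — [abosnib]
  Rule 3 Final Devoicing: [abosnib] → [abosnip]
  Rule 4 Geminate Reduction: no change — [abosnip]
  Rule 5 Final Vowel Lowering: no change — [abosnip]
/hepemwi/:
  Rule 1 Progressive Voicing Assimilation: no change — [hepemwi]
  Rule 2 Apocope: [hepemwi] → [hepemw]
  Rule 3 Final Devoicing: no change — [hepemw]
  Rule 4 Geminate Reduction: no change — [hepemw]
  Rule 5 Final Vowel Lowering: no change — [hepemw]
/vosgovsu/:
  Rule 1 Progressive Voicing Assimilation: [vosgovsu] → [voskovzu]
  Rule 2 Apocope: [voskovzu] → [voskovz]
  Rule 3 Final Devoicing: [voskovz] → [voskovs]
  Rule 4 Geminate Reduction: no change — [voskovs]
  Rule 5 Final Vowel Lowering: no change — [voskovs]

[abosnip], [hepemw], [voskovs]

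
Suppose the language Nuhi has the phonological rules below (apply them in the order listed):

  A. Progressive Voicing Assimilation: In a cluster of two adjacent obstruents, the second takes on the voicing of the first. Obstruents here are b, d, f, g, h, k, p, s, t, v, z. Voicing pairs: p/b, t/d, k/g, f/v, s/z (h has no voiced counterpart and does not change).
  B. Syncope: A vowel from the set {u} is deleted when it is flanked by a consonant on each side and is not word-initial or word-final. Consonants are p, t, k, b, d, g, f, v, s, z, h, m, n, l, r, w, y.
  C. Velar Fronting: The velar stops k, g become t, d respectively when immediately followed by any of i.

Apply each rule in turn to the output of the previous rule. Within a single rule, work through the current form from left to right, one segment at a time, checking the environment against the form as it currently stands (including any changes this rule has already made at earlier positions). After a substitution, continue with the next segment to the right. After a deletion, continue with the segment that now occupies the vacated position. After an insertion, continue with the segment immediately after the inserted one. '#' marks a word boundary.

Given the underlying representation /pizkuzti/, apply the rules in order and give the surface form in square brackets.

[pizgzdi]

A Progressive Voicing Assimilation: [pizkuzti] → [pizguzdi]
B Syncope: [pizguzdi] → [pizgzdi]
C Velar Fronting: no change — [pizgzdi]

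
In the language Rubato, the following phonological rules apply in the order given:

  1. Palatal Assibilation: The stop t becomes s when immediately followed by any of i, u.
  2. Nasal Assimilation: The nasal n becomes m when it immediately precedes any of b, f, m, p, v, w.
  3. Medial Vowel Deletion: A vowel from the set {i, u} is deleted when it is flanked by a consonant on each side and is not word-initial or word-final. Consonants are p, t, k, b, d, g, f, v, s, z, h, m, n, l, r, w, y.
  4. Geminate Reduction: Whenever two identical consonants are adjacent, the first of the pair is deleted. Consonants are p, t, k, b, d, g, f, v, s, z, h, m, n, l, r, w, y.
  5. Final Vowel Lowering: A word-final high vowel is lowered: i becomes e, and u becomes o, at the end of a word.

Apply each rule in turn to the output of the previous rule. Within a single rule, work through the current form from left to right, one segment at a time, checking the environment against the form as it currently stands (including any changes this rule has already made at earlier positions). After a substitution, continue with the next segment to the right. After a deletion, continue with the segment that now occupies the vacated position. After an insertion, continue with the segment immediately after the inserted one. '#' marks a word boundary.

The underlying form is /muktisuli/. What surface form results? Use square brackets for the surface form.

[mksle]

1 Palatal Assibilation: [muktisuli] → [muksisuli]
2 Nasal Assimilation: no change — [muksisuli]
3 Medial Vowel Deletion: [muksisuli] → [mkssli]
4 Geminate Reduction: [mkssli] → [mksli]
5 Final Vowel Lowering: [mksli] → [mksle]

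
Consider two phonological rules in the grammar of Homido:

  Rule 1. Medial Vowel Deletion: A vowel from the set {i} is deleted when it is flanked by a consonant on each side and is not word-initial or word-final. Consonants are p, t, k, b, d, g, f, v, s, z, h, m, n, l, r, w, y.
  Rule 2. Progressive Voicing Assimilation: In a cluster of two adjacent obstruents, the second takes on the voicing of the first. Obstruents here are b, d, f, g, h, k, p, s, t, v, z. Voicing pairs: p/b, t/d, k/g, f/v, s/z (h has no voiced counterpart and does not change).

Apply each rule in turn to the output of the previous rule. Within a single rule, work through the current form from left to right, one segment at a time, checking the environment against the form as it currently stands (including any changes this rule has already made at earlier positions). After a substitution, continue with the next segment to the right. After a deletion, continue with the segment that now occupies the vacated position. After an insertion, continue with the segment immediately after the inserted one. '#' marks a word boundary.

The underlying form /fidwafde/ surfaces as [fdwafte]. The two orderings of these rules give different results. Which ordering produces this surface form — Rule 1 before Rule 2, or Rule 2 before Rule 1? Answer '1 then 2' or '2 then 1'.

2 then 1

Order 1 then 2:
  1 Medial Vowel Deletion: [fidwafde] → [fdwafde]
  2 Progressive Voicing Assimilation: [fdwafde] → [ftwafte]
  result: [ftwafte]
Order 2 then 1:
  2 Progressive Voicing Assimilation: [fidwafde] → [fidwafte]
  1 Medial Vowel Deletion: [fidwafte] → [fdwafte]
  result: [fdwafte]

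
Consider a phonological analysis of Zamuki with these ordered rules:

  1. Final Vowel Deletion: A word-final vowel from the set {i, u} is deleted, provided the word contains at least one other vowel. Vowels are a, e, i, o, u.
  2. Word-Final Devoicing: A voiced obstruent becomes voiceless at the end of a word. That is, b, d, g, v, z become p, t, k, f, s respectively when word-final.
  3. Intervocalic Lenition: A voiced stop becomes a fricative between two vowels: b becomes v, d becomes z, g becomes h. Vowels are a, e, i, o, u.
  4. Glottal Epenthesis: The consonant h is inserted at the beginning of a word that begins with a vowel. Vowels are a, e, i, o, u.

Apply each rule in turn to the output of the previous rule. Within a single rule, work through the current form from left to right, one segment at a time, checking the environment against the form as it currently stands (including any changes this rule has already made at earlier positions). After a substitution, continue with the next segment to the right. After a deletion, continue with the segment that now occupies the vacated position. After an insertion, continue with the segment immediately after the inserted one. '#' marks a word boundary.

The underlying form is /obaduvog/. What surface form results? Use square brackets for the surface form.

1 Final Vowel Deletion: no change — [obaduvog]
2 Word-Final Devoicing: [obaduvog] → [obaduvok]
3 Intervocalic Lenition: [obaduvok] → [ovazuvok]
4 Glottal Epenthesis: [ovazuvok] → [hovazuvok]

[hovazuvok]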